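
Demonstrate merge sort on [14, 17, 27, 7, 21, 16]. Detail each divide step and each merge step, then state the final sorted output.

Merge sort trace:

Split: [14, 17, 27, 7, 21, 16] -> [14, 17, 27] and [7, 21, 16]
  Split: [14, 17, 27] -> [14] and [17, 27]
    Split: [17, 27] -> [17] and [27]
    Merge: [17] + [27] -> [17, 27]
  Merge: [14] + [17, 27] -> [14, 17, 27]
  Split: [7, 21, 16] -> [7] and [21, 16]
    Split: [21, 16] -> [21] and [16]
    Merge: [21] + [16] -> [16, 21]
  Merge: [7] + [16, 21] -> [7, 16, 21]
Merge: [14, 17, 27] + [7, 16, 21] -> [7, 14, 16, 17, 21, 27]

Final sorted array: [7, 14, 16, 17, 21, 27]

The merge sort proceeds by recursively splitting the array and merging sorted halves.
After all merges, the sorted array is [7, 14, 16, 17, 21, 27].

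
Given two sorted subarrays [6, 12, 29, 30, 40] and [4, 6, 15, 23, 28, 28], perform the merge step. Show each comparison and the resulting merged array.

Merging process:

Compare 6 vs 4: take 4 from right. Merged: [4]
Compare 6 vs 6: take 6 from left. Merged: [4, 6]
Compare 12 vs 6: take 6 from right. Merged: [4, 6, 6]
Compare 12 vs 15: take 12 from left. Merged: [4, 6, 6, 12]
Compare 29 vs 15: take 15 from right. Merged: [4, 6, 6, 12, 15]
Compare 29 vs 23: take 23 from right. Merged: [4, 6, 6, 12, 15, 23]
Compare 29 vs 28: take 28 from right. Merged: [4, 6, 6, 12, 15, 23, 28]
Compare 29 vs 28: take 28 from right. Merged: [4, 6, 6, 12, 15, 23, 28, 28]
Append remaining from left: [29, 30, 40]. Merged: [4, 6, 6, 12, 15, 23, 28, 28, 29, 30, 40]

Final merged array: [4, 6, 6, 12, 15, 23, 28, 28, 29, 30, 40]
Total comparisons: 8

The merged array is [4, 6, 6, 12, 15, 23, 28, 28, 29, 30, 40], requiring 8 comparisons. The merge step runs in O(n) time where n is the total number of elements.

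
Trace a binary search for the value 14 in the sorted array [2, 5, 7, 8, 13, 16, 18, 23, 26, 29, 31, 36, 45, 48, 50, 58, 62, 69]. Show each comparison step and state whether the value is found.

Binary search for 14 in [2, 5, 7, 8, 13, 16, 18, 23, 26, 29, 31, 36, 45, 48, 50, 58, 62, 69]:

lo=0, hi=17, mid=8, arr[mid]=26 -> 26 > 14, search left half
lo=0, hi=7, mid=3, arr[mid]=8 -> 8 < 14, search right half
lo=4, hi=7, mid=5, arr[mid]=16 -> 16 > 14, search left half
lo=4, hi=4, mid=4, arr[mid]=13 -> 13 < 14, search right half
lo=5 > hi=4, target 14 not found

Binary search determines that 14 is not in the array after 4 comparisons. The search space was exhausted without finding the target.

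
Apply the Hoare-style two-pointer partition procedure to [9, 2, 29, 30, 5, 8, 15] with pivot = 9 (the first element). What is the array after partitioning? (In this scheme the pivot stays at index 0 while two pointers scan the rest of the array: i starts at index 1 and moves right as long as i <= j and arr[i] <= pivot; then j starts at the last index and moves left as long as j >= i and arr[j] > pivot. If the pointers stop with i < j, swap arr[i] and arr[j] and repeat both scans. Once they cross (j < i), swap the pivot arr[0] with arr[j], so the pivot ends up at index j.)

Hoare-style two-pointer partition with pivot = 9:

Initial array: [9, 2, 29, 30, 5, 8, 15]

Pointers start at i = 1, j = 6.
i stops at index 2 (arr[2]=29 > 9), j stops at index 5 (arr[5]=8 <= 9): swap arr[2] and arr[5], array becomes [9, 2, 8, 30, 5, 29, 15]
i stops at index 3 (arr[3]=30 > 9), j stops at index 4 (arr[4]=5 <= 9): swap arr[3] and arr[4], array becomes [9, 2, 8, 5, 30, 29, 15]
i ends at 4, j ends at 3: the pointers have crossed (j < i), so scanning stops.

Swap pivot arr[0] with arr[3] to place pivot at position 3: [5, 2, 8, 9, 30, 29, 15]
Pivot position: 3

After partitioning with pivot 9, the array becomes [5, 2, 8, 9, 30, 29, 15]. The pivot is placed at index 3. All elements to the left of the pivot are <= 9, and all elements to the right are > 9.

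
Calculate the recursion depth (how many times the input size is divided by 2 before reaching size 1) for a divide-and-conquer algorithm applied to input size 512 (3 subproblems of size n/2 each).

For divide and conquer with division factor 2:

Problem sizes at each level:
Level 0: 512
Level 1: 256
Level 2: 128
Level 3: 64
Level 4: 32
Level 5: 16
Level 6: 8
Level 7: 4
Level 8: 2
Level 9: 1

The root is level 0 and the size-1 base case is level 9 (the tree spans levels 0 through 9, i.e. 10 levels counting the root), so the depth is the number of divisions: log_2(512) = 9

The recursion tree depth is log_2(512) = 9. At each level, the problem size is divided by 2, so it takes 9 divisions to reduce to a base case of size 1. The algorithm makes 3 recursive calls at each level.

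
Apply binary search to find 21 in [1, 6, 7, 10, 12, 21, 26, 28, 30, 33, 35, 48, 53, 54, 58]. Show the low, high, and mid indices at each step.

Binary search for 21 in [1, 6, 7, 10, 12, 21, 26, 28, 30, 33, 35, 48, 53, 54, 58]:

lo=0, hi=14, mid=7, arr[mid]=28 -> 28 > 21, search left half
lo=0, hi=6, mid=3, arr[mid]=10 -> 10 < 21, search right half
lo=4, hi=6, mid=5, arr[mid]=21 -> Found target at index 5!

Binary search finds 21 at index 5 after 3 comparisons. The search repeatedly halves the search space by comparing with the middle element.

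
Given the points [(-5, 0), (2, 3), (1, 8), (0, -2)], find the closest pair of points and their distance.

Computing all pairwise distances among 4 points:

d((-5, 0), (2, 3)) = 7.6158
d((-5, 0), (1, 8)) = 10.0
d((-5, 0), (0, -2)) = 5.3852
d((2, 3), (1, 8)) = 5.099 <-- minimum
d((2, 3), (0, -2)) = 5.3852
d((1, 8), (0, -2)) = 10.0499

Closest pair: (2, 3) and (1, 8) with distance 5.099

The closest pair is (2, 3) and (1, 8) with Euclidean distance 5.099. For 4 points, brute-force pairwise comparison is shown above. For large n, the divide-and-conquer algorithm (sort by x, recurse on halves, check the dividing strip) achieves O(n log n).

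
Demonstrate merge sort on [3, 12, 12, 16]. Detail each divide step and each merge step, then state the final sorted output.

Merge sort trace:

Split: [3, 12, 12, 16] -> [3, 12] and [12, 16]
  Split: [3, 12] -> [3] and [12]
  Merge: [3] + [12] -> [3, 12]
  Split: [12, 16] -> [12] and [16]
  Merge: [12] + [16] -> [12, 16]
Merge: [3, 12] + [12, 16] -> [3, 12, 12, 16]

Final sorted array: [3, 12, 12, 16]

The merge sort proceeds by recursively splitting the array and merging sorted halves.
After all merges, the sorted array is [3, 12, 12, 16].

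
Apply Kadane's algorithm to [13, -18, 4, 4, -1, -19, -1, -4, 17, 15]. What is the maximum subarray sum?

Using Kadane's algorithm on [13, -18, 4, 4, -1, -19, -1, -4, 17, 15]:

Scanning through the array:
Position 1 (value -18): max_ending_here = -5, max_so_far = 13
Position 2 (value 4): max_ending_here = 4, max_so_far = 13
Position 3 (value 4): max_ending_here = 8, max_so_far = 13
Position 4 (value -1): max_ending_here = 7, max_so_far = 13
Position 5 (value -19): max_ending_here = -12, max_so_far = 13
Position 6 (value -1): max_ending_here = -1, max_so_far = 13
Position 7 (value -4): max_ending_here = -4, max_so_far = 13
Position 8 (value 17): max_ending_here = 17, max_so_far = 17
Position 9 (value 15): max_ending_here = 32, max_so_far = 32

Maximum subarray: [17, 15]
Maximum sum: 32

The maximum subarray is [17, 15] with sum 32. This subarray runs from index 8 to index 9.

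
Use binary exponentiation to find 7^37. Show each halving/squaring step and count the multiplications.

Computing 7^37 by squaring (build up from 7^1; each line after the first costs one multiplication):

7^1 = 7
7^2 = (7^1)^2 = 7^2 = 49
7^4 = (7^2)^2 = 49^2 = 2401
7^8 = (7^4)^2 = 2401^2 = 5764801
7^9 = 7 * 7^8 = 7 * 5764801 = 40353607
7^18 = (7^9)^2 = 40353607^2 = 1628413597910449
7^36 = (7^18)^2 = 1628413597910449^2 = 2651730845859653471779023381601
7^37 = 7 * 7^36 = 7 * 2651730845859653471779023381601 = 18562115921017574302453163671207

Result: 18562115921017574302453163671207
Multiplications needed: 7 (7 lines after 7^1)

7^37 = 18562115921017574302453163671207. Using exponentiation by squaring, this requires 7 multiplications. The key idea: if the exponent is even, square the half-power; if odd, multiply by the base once.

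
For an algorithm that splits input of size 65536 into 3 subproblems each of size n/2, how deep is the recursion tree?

For divide and conquer with division factor 2:

Problem sizes at each level:
Level 0: 65536
Level 1: 32768
Level 2: 16384
Level 3: 8192
Level 4: 4096
Level 5: 2048
Level 6: 1024
Level 7: 512
Level 8: 256
Level 9: 128
Level 10: 64
Level 11: 32
Level 12: 16
Level 13: 8
Level 14: 4
Level 15: 2
Level 16: 1

The root is level 0 and the size-1 base case is level 16 (the tree spans levels 0 through 16, i.e. 17 levels counting the root), so the depth is the number of divisions: log_2(65536) = 16

The recursion tree depth is log_2(65536) = 16. At each level, the problem size is divided by 2, so it takes 16 divisions to reduce to a base case of size 1. The algorithm makes 3 recursive calls at each level.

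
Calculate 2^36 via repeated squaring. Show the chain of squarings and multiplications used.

Computing 2^36 by squaring (build up from 2^1; each line after the first costs one multiplication):

2^1 = 2
2^2 = (2^1)^2 = 2^2 = 4
2^4 = (2^2)^2 = 4^2 = 16
2^8 = (2^4)^2 = 16^2 = 256
2^9 = 2 * 2^8 = 2 * 256 = 512
2^18 = (2^9)^2 = 512^2 = 262144
2^36 = (2^18)^2 = 262144^2 = 68719476736

Result: 68719476736
Multiplications needed: 6 (6 lines after 2^1)

2^36 = 68719476736. Using exponentiation by squaring, this requires 6 multiplications. The key idea: if the exponent is even, square the half-power; if odd, multiply by the base once.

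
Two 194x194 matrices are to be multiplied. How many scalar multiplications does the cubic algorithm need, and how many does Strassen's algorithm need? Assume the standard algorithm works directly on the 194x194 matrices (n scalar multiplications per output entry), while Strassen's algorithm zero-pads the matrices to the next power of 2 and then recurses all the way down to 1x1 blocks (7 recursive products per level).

Matrix multiplication for 194x194 matrices:

Strassen's algorithm requires power-of-2 dimensions. Pad 194x194 to 256x256 (next power of 2).

Standard algorithm: 194^3 = 7301384 multiplications
Strassen's algorithm: 7^(log2(256)) = 7^8 = 5764801 multiplications
Savings: 7301384 - 5764801 = 1536583 multiplications

Standard: 7301384 multiplications (194^3). Strassen: 5764801 multiplications (7^8, after padding to 256x256). Strassen reduces 8 recursive multiplications to 7 at each level.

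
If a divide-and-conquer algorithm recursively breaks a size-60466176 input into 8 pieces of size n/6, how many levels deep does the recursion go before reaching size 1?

For divide and conquer with division factor 6:

Problem sizes at each level:
Level 0: 60466176
Level 1: 10077696
Level 2: 1679616
Level 3: 279936
Level 4: 46656
Level 5: 7776
Level 6: 1296
Level 7: 216
Level 8: 36
Level 9: 6
Level 10: 1

The root is level 0 and the size-1 base case is level 10 (the tree spans levels 0 through 10, i.e. 11 levels counting the root), so the depth is the number of divisions: log_6(60466176) = 10

The recursion tree depth is log_6(60466176) = 10. At each level, the problem size is divided by 6, so it takes 10 divisions to reduce to a base case of size 1. The algorithm makes 8 recursive calls at each level.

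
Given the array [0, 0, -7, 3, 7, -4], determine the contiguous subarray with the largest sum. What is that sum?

Using Kadane's algorithm on [0, 0, -7, 3, 7, -4]:

Scanning through the array:
Position 1 (value 0): max_ending_here = 0, max_so_far = 0
Position 2 (value -7): max_ending_here = -7, max_so_far = 0
Position 3 (value 3): max_ending_here = 3, max_so_far = 3
Position 4 (value 7): max_ending_here = 10, max_so_far = 10
Position 5 (value -4): max_ending_here = 6, max_so_far = 10

Maximum subarray: [3, 7]
Maximum sum: 10

The maximum subarray is [3, 7] with sum 10. This subarray runs from index 3 to index 4.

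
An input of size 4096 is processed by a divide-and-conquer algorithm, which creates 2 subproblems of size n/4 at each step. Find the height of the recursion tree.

For divide and conquer with division factor 4:

Problem sizes at each level:
Level 0: 4096
Level 1: 1024
Level 2: 256
Level 3: 64
Level 4: 16
Level 5: 4
Level 6: 1

The root is level 0 and the size-1 base case is level 6 (the tree spans levels 0 through 6, i.e. 7 levels counting the root), so the depth is the number of divisions: log_4(4096) = 6

The recursion tree depth is log_4(4096) = 6. At each level, the problem size is divided by 4, so it takes 6 divisions to reduce to a base case of size 1. The algorithm makes 2 recursive calls at each level.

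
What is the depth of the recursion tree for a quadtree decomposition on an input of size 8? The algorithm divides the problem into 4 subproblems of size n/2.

For divide and conquer with division factor 2:

Problem sizes at each level:
Level 0: 8
Level 1: 4
Level 2: 2
Level 3: 1

The root is level 0 and the size-1 base case is level 3 (the tree spans levels 0 through 3, i.e. 4 levels counting the root), so the depth is the number of divisions: log_2(8) = 3

The recursion tree depth is log_2(8) = 3. At each level, the problem size is divided by 2, so it takes 3 divisions to reduce to a base case of size 1. The algorithm makes 4 recursive calls at each level.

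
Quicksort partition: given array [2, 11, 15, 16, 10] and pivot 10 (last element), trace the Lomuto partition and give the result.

Lomuto partition with pivot = 10:

Initial array: [2, 11, 15, 16, 10]

arr[0]=2 <= 10: swap with position 0, array becomes [2, 11, 15, 16, 10]
arr[1]=11 > 10: no swap
arr[2]=15 > 10: no swap
arr[3]=16 > 10: no swap

Place pivot at position 1: [2, 10, 15, 16, 11]
Pivot position: 1

After partitioning with pivot 10, the array becomes [2, 10, 15, 16, 11]. The pivot is placed at index 1. All elements to the left of the pivot are <= 10, and all elements to the right are > 10.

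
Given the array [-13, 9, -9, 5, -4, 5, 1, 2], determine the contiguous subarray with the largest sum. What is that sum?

Using Kadane's algorithm on [-13, 9, -9, 5, -4, 5, 1, 2]:

Scanning through the array:
Position 1 (value 9): max_ending_here = 9, max_so_far = 9
Position 2 (value -9): max_ending_here = 0, max_so_far = 9
Position 3 (value 5): max_ending_here = 5, max_so_far = 9
Position 4 (value -4): max_ending_here = 1, max_so_far = 9
Position 5 (value 5): max_ending_here = 6, max_so_far = 9
Position 6 (value 1): max_ending_here = 7, max_so_far = 9
Position 7 (value 2): max_ending_here = 9, max_so_far = 9

Maximum subarray: [9]
Maximum sum: 9

The maximum subarray is [9] with sum 9. This subarray runs from index 1 to index 1.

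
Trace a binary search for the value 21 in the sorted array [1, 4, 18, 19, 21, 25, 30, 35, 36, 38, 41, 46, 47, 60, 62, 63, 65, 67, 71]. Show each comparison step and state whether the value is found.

Binary search for 21 in [1, 4, 18, 19, 21, 25, 30, 35, 36, 38, 41, 46, 47, 60, 62, 63, 65, 67, 71]:

lo=0, hi=18, mid=9, arr[mid]=38 -> 38 > 21, search left half
lo=0, hi=8, mid=4, arr[mid]=21 -> Found target at index 4!

Binary search finds 21 at index 4 after 2 comparisons. The search repeatedly halves the search space by comparing with the middle element.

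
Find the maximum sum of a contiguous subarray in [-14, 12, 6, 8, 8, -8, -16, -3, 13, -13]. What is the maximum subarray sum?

Using Kadane's algorithm on [-14, 12, 6, 8, 8, -8, -16, -3, 13, -13]:

Scanning through the array:
Position 1 (value 12): max_ending_here = 12, max_so_far = 12
Position 2 (value 6): max_ending_here = 18, max_so_far = 18
Position 3 (value 8): max_ending_here = 26, max_so_far = 26
Position 4 (value 8): max_ending_here = 34, max_so_far = 34
Position 5 (value -8): max_ending_here = 26, max_so_far = 34
Position 6 (value -16): max_ending_here = 10, max_so_far = 34
Position 7 (value -3): max_ending_here = 7, max_so_far = 34
Position 8 (value 13): max_ending_here = 20, max_so_far = 34
Position 9 (value -13): max_ending_here = 7, max_so_far = 34

Maximum subarray: [12, 6, 8, 8]
Maximum sum: 34

The maximum subarray is [12, 6, 8, 8] with sum 34. This subarray runs from index 1 to index 4.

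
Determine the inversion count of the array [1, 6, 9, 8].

Finding inversions in [1, 6, 9, 8]:

(2, 3): arr[2]=9 > arr[3]=8

Total inversions: 1

The array has 1 inversion(s): (2,3). Each pair (i,j) satisfies i < j and arr[i] > arr[j].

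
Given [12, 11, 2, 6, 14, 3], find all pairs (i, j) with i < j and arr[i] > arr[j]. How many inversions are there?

Finding inversions in [12, 11, 2, 6, 14, 3]:

(0, 1): arr[0]=12 > arr[1]=11
(0, 2): arr[0]=12 > arr[2]=2
(0, 3): arr[0]=12 > arr[3]=6
(0, 5): arr[0]=12 > arr[5]=3
(1, 2): arr[1]=11 > arr[2]=2
(1, 3): arr[1]=11 > arr[3]=6
(1, 5): arr[1]=11 > arr[5]=3
(3, 5): arr[3]=6 > arr[5]=3
(4, 5): arr[4]=14 > arr[5]=3

Total inversions: 9

The array has 9 inversion(s): (0,1), (0,2), (0,3), (0,5), (1,2), (1,3), (1,5), (3,5), (4,5). Each pair (i,j) satisfies i < j and arr[i] > arr[j].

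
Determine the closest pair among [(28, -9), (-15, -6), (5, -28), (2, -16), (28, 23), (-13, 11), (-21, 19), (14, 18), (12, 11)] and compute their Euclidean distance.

Computing all pairwise distances among 9 points:

d((28, -9), (-15, -6)) = 43.1045
d((28, -9), (5, -28)) = 29.8329
d((28, -9), (2, -16)) = 26.9258
d((28, -9), (28, 23)) = 32.0
d((28, -9), (-13, 11)) = 45.618
d((28, -9), (-21, 19)) = 56.4358
d((28, -9), (14, 18)) = 30.4138
d((28, -9), (12, 11)) = 25.6125
d((-15, -6), (5, -28)) = 29.7321
d((-15, -6), (2, -16)) = 19.7231
d((-15, -6), (28, 23)) = 51.8652
d((-15, -6), (-13, 11)) = 17.1172
d((-15, -6), (-21, 19)) = 25.7099
d((-15, -6), (14, 18)) = 37.6431
d((-15, -6), (12, 11)) = 31.9061
d((5, -28), (2, -16)) = 12.3693
d((5, -28), (28, 23)) = 55.9464
d((5, -28), (-13, 11)) = 42.9535
d((5, -28), (-21, 19)) = 53.7122
d((5, -28), (14, 18)) = 46.8722
d((5, -28), (12, 11)) = 39.6232
d((2, -16), (28, 23)) = 46.8722
d((2, -16), (-13, 11)) = 30.8869
d((2, -16), (-21, 19)) = 41.8808
d((2, -16), (14, 18)) = 36.0555
d((2, -16), (12, 11)) = 28.7924
d((28, 23), (-13, 11)) = 42.72
d((28, 23), (-21, 19)) = 49.163
d((28, 23), (14, 18)) = 14.8661
d((28, 23), (12, 11)) = 20.0
d((-13, 11), (-21, 19)) = 11.3137
d((-13, 11), (14, 18)) = 27.8927
d((-13, 11), (12, 11)) = 25.0
d((-21, 19), (14, 18)) = 35.0143
d((-21, 19), (12, 11)) = 33.9559
d((14, 18), (12, 11)) = 7.2801 <-- minimum

Closest pair: (14, 18) and (12, 11) with distance 7.2801

The closest pair is (14, 18) and (12, 11) with Euclidean distance 7.2801. For 9 points, brute-force pairwise comparison is shown above. For large n, the divide-and-conquer algorithm (sort by x, recurse on halves, check the dividing strip) achieves O(n log n).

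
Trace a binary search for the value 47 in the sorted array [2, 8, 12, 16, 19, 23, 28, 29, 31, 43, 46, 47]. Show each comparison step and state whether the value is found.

Binary search for 47 in [2, 8, 12, 16, 19, 23, 28, 29, 31, 43, 46, 47]:

lo=0, hi=11, mid=5, arr[mid]=23 -> 23 < 47, search right half
lo=6, hi=11, mid=8, arr[mid]=31 -> 31 < 47, search right half
lo=9, hi=11, mid=10, arr[mid]=46 -> 46 < 47, search right half
lo=11, hi=11, mid=11, arr[mid]=47 -> Found target at index 11!

Binary search finds 47 at index 11 after 4 comparisons. The search repeatedly halves the search space by comparing with the middle element.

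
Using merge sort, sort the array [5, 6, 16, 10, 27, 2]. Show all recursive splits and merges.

Merge sort trace:

Split: [5, 6, 16, 10, 27, 2] -> [5, 6, 16] and [10, 27, 2]
  Split: [5, 6, 16] -> [5] and [6, 16]
    Split: [6, 16] -> [6] and [16]
    Merge: [6] + [16] -> [6, 16]
  Merge: [5] + [6, 16] -> [5, 6, 16]
  Split: [10, 27, 2] -> [10] and [27, 2]
    Split: [27, 2] -> [27] and [2]
    Merge: [27] + [2] -> [2, 27]
  Merge: [10] + [2, 27] -> [2, 10, 27]
Merge: [5, 6, 16] + [2, 10, 27] -> [2, 5, 6, 10, 16, 27]

Final sorted array: [2, 5, 6, 10, 16, 27]

The merge sort proceeds by recursively splitting the array and merging sorted halves.
After all merges, the sorted array is [2, 5, 6, 10, 16, 27].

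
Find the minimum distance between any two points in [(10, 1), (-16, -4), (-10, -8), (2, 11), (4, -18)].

Computing all pairwise distances among 5 points:

d((10, 1), (-16, -4)) = 26.4764
d((10, 1), (-10, -8)) = 21.9317
d((10, 1), (2, 11)) = 12.8062
d((10, 1), (4, -18)) = 19.9249
d((-16, -4), (-10, -8)) = 7.2111 <-- minimum
d((-16, -4), (2, 11)) = 23.4307
d((-16, -4), (4, -18)) = 24.4131
d((-10, -8), (2, 11)) = 22.4722
d((-10, -8), (4, -18)) = 17.2047
d((2, 11), (4, -18)) = 29.0689

Closest pair: (-16, -4) and (-10, -8) with distance 7.2111

The closest pair is (-16, -4) and (-10, -8) with Euclidean distance 7.2111. For 5 points, brute-force pairwise comparison is shown above. For large n, the divide-and-conquer algorithm (sort by x, recurse on halves, check the dividing strip) achieves O(n log n).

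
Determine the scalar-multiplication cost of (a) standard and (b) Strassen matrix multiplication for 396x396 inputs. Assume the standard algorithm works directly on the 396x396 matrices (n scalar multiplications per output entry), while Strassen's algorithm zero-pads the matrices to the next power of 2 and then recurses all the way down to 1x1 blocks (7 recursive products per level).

Matrix multiplication for 396x396 matrices:

Strassen's algorithm requires power-of-2 dimensions. Pad 396x396 to 512x512 (next power of 2).

Standard algorithm: 396^3 = 62099136 multiplications
Strassen's algorithm: 7^(log2(512)) = 7^9 = 40353607 multiplications
Savings: 62099136 - 40353607 = 21745529 multiplications

Standard: 62099136 multiplications (396^3). Strassen: 40353607 multiplications (7^9, after padding to 512x512). Strassen reduces 8 recursive multiplications to 7 at each level.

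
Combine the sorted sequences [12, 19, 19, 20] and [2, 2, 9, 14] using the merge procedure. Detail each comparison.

Merging process:

Compare 12 vs 2: take 2 from right. Merged: [2]
Compare 12 vs 2: take 2 from right. Merged: [2, 2]
Compare 12 vs 9: take 9 from right. Merged: [2, 2, 9]
Compare 12 vs 14: take 12 from left. Merged: [2, 2, 9, 12]
Compare 19 vs 14: take 14 from right. Merged: [2, 2, 9, 12, 14]
Append remaining from left: [19, 19, 20]. Merged: [2, 2, 9, 12, 14, 19, 19, 20]

Final merged array: [2, 2, 9, 12, 14, 19, 19, 20]
Total comparisons: 5

The merged array is [2, 2, 9, 12, 14, 19, 19, 20], requiring 5 comparisons. The merge step runs in O(n) time where n is the total number of elements.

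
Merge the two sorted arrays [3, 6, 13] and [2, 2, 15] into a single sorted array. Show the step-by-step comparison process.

Merging process:

Compare 3 vs 2: take 2 from right. Merged: [2]
Compare 3 vs 2: take 2 from right. Merged: [2, 2]
Compare 3 vs 15: take 3 from left. Merged: [2, 2, 3]
Compare 6 vs 15: take 6 from left. Merged: [2, 2, 3, 6]
Compare 13 vs 15: take 13 from left. Merged: [2, 2, 3, 6, 13]
Append remaining from right: [15]. Merged: [2, 2, 3, 6, 13, 15]

Final merged array: [2, 2, 3, 6, 13, 15]
Total comparisons: 5

The merged array is [2, 2, 3, 6, 13, 15], requiring 5 comparisons. The merge step runs in O(n) time where n is the total number of elements.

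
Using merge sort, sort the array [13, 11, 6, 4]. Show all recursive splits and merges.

Merge sort trace:

Split: [13, 11, 6, 4] -> [13, 11] and [6, 4]
  Split: [13, 11] -> [13] and [11]
  Merge: [13] + [11] -> [11, 13]
  Split: [6, 4] -> [6] and [4]
  Merge: [6] + [4] -> [4, 6]
Merge: [11, 13] + [4, 6] -> [4, 6, 11, 13]

Final sorted array: [4, 6, 11, 13]

The merge sort proceeds by recursively splitting the array and merging sorted halves.
After all merges, the sorted array is [4, 6, 11, 13].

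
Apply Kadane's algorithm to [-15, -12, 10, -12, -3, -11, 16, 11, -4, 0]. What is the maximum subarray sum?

Using Kadane's algorithm on [-15, -12, 10, -12, -3, -11, 16, 11, -4, 0]:

Scanning through the array:
Position 1 (value -12): max_ending_here = -12, max_so_far = -12
Position 2 (value 10): max_ending_here = 10, max_so_far = 10
Position 3 (value -12): max_ending_here = -2, max_so_far = 10
Position 4 (value -3): max_ending_here = -3, max_so_far = 10
Position 5 (value -11): max_ending_here = -11, max_so_far = 10
Position 6 (value 16): max_ending_here = 16, max_so_far = 16
Position 7 (value 11): max_ending_here = 27, max_so_far = 27
Position 8 (value -4): max_ending_here = 23, max_so_far = 27
Position 9 (value 0): max_ending_here = 23, max_so_far = 27

Maximum subarray: [16, 11]
Maximum sum: 27

The maximum subarray is [16, 11] with sum 27. This subarray runs from index 6 to index 7.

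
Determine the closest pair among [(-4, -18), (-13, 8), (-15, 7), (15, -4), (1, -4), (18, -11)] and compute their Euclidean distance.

Computing all pairwise distances among 6 points:

d((-4, -18), (-13, 8)) = 27.5136
d((-4, -18), (-15, 7)) = 27.313
d((-4, -18), (15, -4)) = 23.6008
d((-4, -18), (1, -4)) = 14.8661
d((-4, -18), (18, -11)) = 23.0868
d((-13, 8), (-15, 7)) = 2.2361 <-- minimum
d((-13, 8), (15, -4)) = 30.4631
d((-13, 8), (1, -4)) = 18.4391
d((-13, 8), (18, -11)) = 36.3593
d((-15, 7), (15, -4)) = 31.9531
d((-15, 7), (1, -4)) = 19.4165
d((-15, 7), (18, -11)) = 37.5899
d((15, -4), (1, -4)) = 14.0
d((15, -4), (18, -11)) = 7.6158
d((1, -4), (18, -11)) = 18.3848

Closest pair: (-13, 8) and (-15, 7) with distance 2.2361

The closest pair is (-13, 8) and (-15, 7) with Euclidean distance 2.2361. For 6 points, brute-force pairwise comparison is shown above. For large n, the divide-and-conquer algorithm (sort by x, recurse on halves, check the dividing strip) achieves O(n log n).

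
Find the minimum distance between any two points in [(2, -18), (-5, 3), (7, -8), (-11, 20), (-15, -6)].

Computing all pairwise distances among 5 points:

d((2, -18), (-5, 3)) = 22.1359
d((2, -18), (7, -8)) = 11.1803 <-- minimum
d((2, -18), (-11, 20)) = 40.1622
d((2, -18), (-15, -6)) = 20.8087
d((-5, 3), (7, -8)) = 16.2788
d((-5, 3), (-11, 20)) = 18.0278
d((-5, 3), (-15, -6)) = 13.4536
d((7, -8), (-11, 20)) = 33.2866
d((7, -8), (-15, -6)) = 22.0907
d((-11, 20), (-15, -6)) = 26.3059

Closest pair: (2, -18) and (7, -8) with distance 11.1803

The closest pair is (2, -18) and (7, -8) with Euclidean distance 11.1803. For 5 points, brute-force pairwise comparison is shown above. For large n, the divide-and-conquer algorithm (sort by x, recurse on halves, check the dividing strip) achieves O(n log n).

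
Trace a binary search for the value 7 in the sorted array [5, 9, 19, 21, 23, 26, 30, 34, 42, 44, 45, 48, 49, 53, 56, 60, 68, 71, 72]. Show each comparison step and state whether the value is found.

Binary search for 7 in [5, 9, 19, 21, 23, 26, 30, 34, 42, 44, 45, 48, 49, 53, 56, 60, 68, 71, 72]:

lo=0, hi=18, mid=9, arr[mid]=44 -> 44 > 7, search left half
lo=0, hi=8, mid=4, arr[mid]=23 -> 23 > 7, search left half
lo=0, hi=3, mid=1, arr[mid]=9 -> 9 > 7, search left half
lo=0, hi=0, mid=0, arr[mid]=5 -> 5 < 7, search right half
lo=1 > hi=0, target 7 not found

Binary search determines that 7 is not in the array after 4 comparisons. The search space was exhausted without finding the target.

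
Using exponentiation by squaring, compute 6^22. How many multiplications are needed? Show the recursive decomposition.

Computing 6^22 by squaring (build up from 6^1; each line after the first costs one multiplication):

6^1 = 6
6^2 = (6^1)^2 = 6^2 = 36
6^4 = (6^2)^2 = 36^2 = 1296
6^5 = 6 * 6^4 = 6 * 1296 = 7776
6^10 = (6^5)^2 = 7776^2 = 60466176
6^11 = 6 * 6^10 = 6 * 60466176 = 362797056
6^22 = (6^11)^2 = 362797056^2 = 131621703842267136

Result: 131621703842267136
Multiplications needed: 6 (6 lines after 6^1)

6^22 = 131621703842267136. Using exponentiation by squaring, this requires 6 multiplications. The key idea: if the exponent is even, square the half-power; if odd, multiply by the base once.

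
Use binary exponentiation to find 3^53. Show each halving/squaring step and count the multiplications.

Computing 3^53 by squaring (build up from 3^1; each line after the first costs one multiplication):

3^1 = 3
3^2 = (3^1)^2 = 3^2 = 9
3^3 = 3 * 3^2 = 3 * 9 = 27
3^6 = (3^3)^2 = 27^2 = 729
3^12 = (3^6)^2 = 729^2 = 531441
3^13 = 3 * 3^12 = 3 * 531441 = 1594323
3^26 = (3^13)^2 = 1594323^2 = 2541865828329
3^52 = (3^26)^2 = 2541865828329^2 = 6461081889226673298932241
3^53 = 3 * 3^52 = 3 * 6461081889226673298932241 = 19383245667680019896796723

Result: 19383245667680019896796723
Multiplications needed: 8 (8 lines after 3^1)

3^53 = 19383245667680019896796723. Using exponentiation by squaring, this requires 8 multiplications. The key idea: if the exponent is even, square the half-power; if odd, multiply by the base once.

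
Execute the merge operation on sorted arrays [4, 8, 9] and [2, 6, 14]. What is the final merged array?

Merging process:

Compare 4 vs 2: take 2 from right. Merged: [2]
Compare 4 vs 6: take 4 from left. Merged: [2, 4]
Compare 8 vs 6: take 6 from right. Merged: [2, 4, 6]
Compare 8 vs 14: take 8 from left. Merged: [2, 4, 6, 8]
Compare 9 vs 14: take 9 from left. Merged: [2, 4, 6, 8, 9]
Append remaining from right: [14]. Merged: [2, 4, 6, 8, 9, 14]

Final merged array: [2, 4, 6, 8, 9, 14]
Total comparisons: 5

The merged array is [2, 4, 6, 8, 9, 14], requiring 5 comparisons. The merge step runs in O(n) time where n is the total number of elements.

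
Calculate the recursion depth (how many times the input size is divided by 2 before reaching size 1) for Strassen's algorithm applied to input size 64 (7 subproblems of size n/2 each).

For divide and conquer with division factor 2:

Problem sizes at each level:
Level 0: 64
Level 1: 32
Level 2: 16
Level 3: 8
Level 4: 4
Level 5: 2
Level 6: 1

The root is level 0 and the size-1 base case is level 6 (the tree spans levels 0 through 6, i.e. 7 levels counting the root), so the depth is the number of divisions: log_2(64) = 6

The recursion tree depth is log_2(64) = 6. At each level, the problem size is divided by 2, so it takes 6 divisions to reduce to a base case of size 1. The algorithm makes 7 recursive calls at each level.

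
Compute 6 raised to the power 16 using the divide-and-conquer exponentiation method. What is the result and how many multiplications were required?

Computing 6^16 by squaring (build up from 6^1; each line after the first costs one multiplication):

6^1 = 6
6^2 = (6^1)^2 = 6^2 = 36
6^4 = (6^2)^2 = 36^2 = 1296
6^8 = (6^4)^2 = 1296^2 = 1679616
6^16 = (6^8)^2 = 1679616^2 = 2821109907456

Result: 2821109907456
Multiplications needed: 4 (4 lines after 6^1)

6^16 = 2821109907456. Using exponentiation by squaring, this requires 4 multiplications. The key idea: if the exponent is even, square the half-power; if odd, multiply by the base once.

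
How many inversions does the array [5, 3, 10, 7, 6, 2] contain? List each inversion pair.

Finding inversions in [5, 3, 10, 7, 6, 2]:

(0, 1): arr[0]=5 > arr[1]=3
(0, 5): arr[0]=5 > arr[5]=2
(1, 5): arr[1]=3 > arr[5]=2
(2, 3): arr[2]=10 > arr[3]=7
(2, 4): arr[2]=10 > arr[4]=6
(2, 5): arr[2]=10 > arr[5]=2
(3, 4): arr[3]=7 > arr[4]=6
(3, 5): arr[3]=7 > arr[5]=2
(4, 5): arr[4]=6 > arr[5]=2

Total inversions: 9

The array has 9 inversion(s): (0,1), (0,5), (1,5), (2,3), (2,4), (2,5), (3,4), (3,5), (4,5). Each pair (i,j) satisfies i < j and arr[i] > arr[j].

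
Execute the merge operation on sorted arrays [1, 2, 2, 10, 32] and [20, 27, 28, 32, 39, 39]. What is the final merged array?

Merging process:

Compare 1 vs 20: take 1 from left. Merged: [1]
Compare 2 vs 20: take 2 from left. Merged: [1, 2]
Compare 2 vs 20: take 2 from left. Merged: [1, 2, 2]
Compare 10 vs 20: take 10 from left. Merged: [1, 2, 2, 10]
Compare 32 vs 20: take 20 from right. Merged: [1, 2, 2, 10, 20]
Compare 32 vs 27: take 27 from right. Merged: [1, 2, 2, 10, 20, 27]
Compare 32 vs 28: take 28 from right. Merged: [1, 2, 2, 10, 20, 27, 28]
Compare 32 vs 32: take 32 from left. Merged: [1, 2, 2, 10, 20, 27, 28, 32]
Append remaining from right: [32, 39, 39]. Merged: [1, 2, 2, 10, 20, 27, 28, 32, 32, 39, 39]

Final merged array: [1, 2, 2, 10, 20, 27, 28, 32, 32, 39, 39]
Total comparisons: 8

The merged array is [1, 2, 2, 10, 20, 27, 28, 32, 32, 39, 39], requiring 8 comparisons. The merge step runs in O(n) time where n is the total number of elements.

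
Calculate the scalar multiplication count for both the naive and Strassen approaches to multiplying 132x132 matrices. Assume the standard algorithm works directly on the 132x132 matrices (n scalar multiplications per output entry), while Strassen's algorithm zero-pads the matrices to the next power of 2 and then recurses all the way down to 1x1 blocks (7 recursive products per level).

Matrix multiplication for 132x132 matrices:

Strassen's algorithm requires power-of-2 dimensions. Pad 132x132 to 256x256 (next power of 2).

Standard algorithm: 132^3 = 2299968 multiplications
Strassen's algorithm: 7^(log2(256)) = 7^8 = 5764801 multiplications
Difference: 2299968 - 5764801 = -3464833 (Strassen uses MORE here due to padding overhead — for small or just-over-power-of-2 n, padding can outweigh the per-level savings)

Standard: 2299968 multiplications (132^3). Strassen: 5764801 multiplications (7^8, after padding to 256x256). Strassen reduces 8 recursive multiplications to 7 at each level.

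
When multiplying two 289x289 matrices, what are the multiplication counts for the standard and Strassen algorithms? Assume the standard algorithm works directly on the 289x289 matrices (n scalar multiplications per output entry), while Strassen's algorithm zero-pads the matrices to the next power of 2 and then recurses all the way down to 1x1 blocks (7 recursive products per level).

Matrix multiplication for 289x289 matrices:

Strassen's algorithm requires power-of-2 dimensions. Pad 289x289 to 512x512 (next power of 2).

Standard algorithm: 289^3 = 24137569 multiplications
Strassen's algorithm: 7^(log2(512)) = 7^9 = 40353607 multiplications
Difference: 24137569 - 40353607 = -16216038 (Strassen uses MORE here due to padding overhead — for small or just-over-power-of-2 n, padding can outweigh the per-level savings)

Standard: 24137569 multiplications (289^3). Strassen: 40353607 multiplications (7^9, after padding to 512x512). Strassen reduces 8 recursive multiplications to 7 at each level.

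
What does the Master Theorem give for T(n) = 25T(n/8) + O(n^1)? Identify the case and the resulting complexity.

Master Theorem for T(n) = 25T(n/8) + O(n^1):

a = 25, b = 8, c = 1
log_b(a) = log_8(25) = 1.5480

Case 1: c = 1 < log_8(25) = 1.5480
T(n) = O(n^(log_8 25))

For T(n) = 25T(n/8) + O(n^1): log_8(25) = 1.5480. This is Case 1 of the Master Theorem (c < log_b(a), work dominated by leaves), giving O(n^(log_8 25)).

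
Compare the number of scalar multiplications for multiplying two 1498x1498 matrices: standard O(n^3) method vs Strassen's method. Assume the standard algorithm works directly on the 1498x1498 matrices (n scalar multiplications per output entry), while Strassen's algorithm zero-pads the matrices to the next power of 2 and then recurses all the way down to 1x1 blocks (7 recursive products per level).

Matrix multiplication for 1498x1498 matrices:

Strassen's algorithm requires power-of-2 dimensions. Pad 1498x1498 to 2048x2048 (next power of 2).

Standard algorithm: 1498^3 = 3361517992 multiplications
Strassen's algorithm: 7^(log2(2048)) = 7^11 = 1977326743 multiplications
Savings: 3361517992 - 1977326743 = 1384191249 multiplications

Standard: 3361517992 multiplications (1498^3). Strassen: 1977326743 multiplications (7^11, after padding to 2048x2048). Strassen reduces 8 recursive multiplications to 7 at each level.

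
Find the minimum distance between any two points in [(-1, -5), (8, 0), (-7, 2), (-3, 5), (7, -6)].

Computing all pairwise distances among 5 points:

d((-1, -5), (8, 0)) = 10.2956
d((-1, -5), (-7, 2)) = 9.2195
d((-1, -5), (-3, 5)) = 10.198
d((-1, -5), (7, -6)) = 8.0623
d((8, 0), (-7, 2)) = 15.1327
d((8, 0), (-3, 5)) = 12.083
d((8, 0), (7, -6)) = 6.0828
d((-7, 2), (-3, 5)) = 5.0 <-- minimum
d((-7, 2), (7, -6)) = 16.1245
d((-3, 5), (7, -6)) = 14.8661

Closest pair: (-7, 2) and (-3, 5) with distance 5.0

The closest pair is (-7, 2) and (-3, 5) with Euclidean distance 5.0. For 5 points, brute-force pairwise comparison is shown above. For large n, the divide-and-conquer algorithm (sort by x, recurse on halves, check the dividing strip) achieves O(n log n).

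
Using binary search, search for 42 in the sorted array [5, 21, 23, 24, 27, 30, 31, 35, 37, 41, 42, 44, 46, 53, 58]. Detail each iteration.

Binary search for 42 in [5, 21, 23, 24, 27, 30, 31, 35, 37, 41, 42, 44, 46, 53, 58]:

lo=0, hi=14, mid=7, arr[mid]=35 -> 35 < 42, search right half
lo=8, hi=14, mid=11, arr[mid]=44 -> 44 > 42, search left half
lo=8, hi=10, mid=9, arr[mid]=41 -> 41 < 42, search right half
lo=10, hi=10, mid=10, arr[mid]=42 -> Found target at index 10!

Binary search finds 42 at index 10 after 4 comparisons. The search repeatedly halves the search space by comparing with the middle element.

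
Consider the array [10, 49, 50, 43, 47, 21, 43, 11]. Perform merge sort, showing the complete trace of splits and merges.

Merge sort trace:

Split: [10, 49, 50, 43, 47, 21, 43, 11] -> [10, 49, 50, 43] and [47, 21, 43, 11]
  Split: [10, 49, 50, 43] -> [10, 49] and [50, 43]
    Split: [10, 49] -> [10] and [49]
    Merge: [10] + [49] -> [10, 49]
    Split: [50, 43] -> [50] and [43]
    Merge: [50] + [43] -> [43, 50]
  Merge: [10, 49] + [43, 50] -> [10, 43, 49, 50]
  Split: [47, 21, 43, 11] -> [47, 21] and [43, 11]
    Split: [47, 21] -> [47] and [21]
    Merge: [47] + [21] -> [21, 47]
    Split: [43, 11] -> [43] and [11]
    Merge: [43] + [11] -> [11, 43]
  Merge: [21, 47] + [11, 43] -> [11, 21, 43, 47]
Merge: [10, 43, 49, 50] + [11, 21, 43, 47] -> [10, 11, 21, 43, 43, 47, 49, 50]

Final sorted array: [10, 11, 21, 43, 43, 47, 49, 50]

The merge sort proceeds by recursively splitting the array and merging sorted halves.
After all merges, the sorted array is [10, 11, 21, 43, 43, 47, 49, 50].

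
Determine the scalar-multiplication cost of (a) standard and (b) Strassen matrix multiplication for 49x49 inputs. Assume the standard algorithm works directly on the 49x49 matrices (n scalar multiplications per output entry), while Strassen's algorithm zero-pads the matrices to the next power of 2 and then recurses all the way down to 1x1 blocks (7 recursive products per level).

Matrix multiplication for 49x49 matrices:

Strassen's algorithm requires power-of-2 dimensions. Pad 49x49 to 64x64 (next power of 2).

Standard algorithm: 49^3 = 117649 multiplications
Strassen's algorithm: 7^(log2(64)) = 7^6 = 117649 multiplications
Savings: 117649 - 117649 = 0 multiplications

Standard: 117649 multiplications (49^3). Strassen: 117649 multiplications (7^6, after padding to 64x64). Strassen reduces 8 recursive multiplications to 7 at each level.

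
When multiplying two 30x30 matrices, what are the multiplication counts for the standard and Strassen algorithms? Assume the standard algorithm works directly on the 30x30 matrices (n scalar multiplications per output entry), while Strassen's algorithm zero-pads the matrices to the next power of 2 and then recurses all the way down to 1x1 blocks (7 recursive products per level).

Matrix multiplication for 30x30 matrices:

Strassen's algorithm requires power-of-2 dimensions. Pad 30x30 to 32x32 (next power of 2).

Standard algorithm: 30^3 = 27000 multiplications
Strassen's algorithm: 7^(log2(32)) = 7^5 = 16807 multiplications
Savings: 27000 - 16807 = 10193 multiplications

Standard: 27000 multiplications (30^3). Strassen: 16807 multiplications (7^5, after padding to 32x32). Strassen reduces 8 recursive multiplications to 7 at each level.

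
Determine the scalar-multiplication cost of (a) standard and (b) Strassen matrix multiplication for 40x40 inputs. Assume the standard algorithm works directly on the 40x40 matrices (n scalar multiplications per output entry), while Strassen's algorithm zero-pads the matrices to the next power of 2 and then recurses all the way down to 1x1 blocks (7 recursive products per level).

Matrix multiplication for 40x40 matrices:

Strassen's algorithm requires power-of-2 dimensions. Pad 40x40 to 64x64 (next power of 2).

Standard algorithm: 40^3 = 64000 multiplications
Strassen's algorithm: 7^(log2(64)) = 7^6 = 117649 multiplications
Difference: 64000 - 117649 = -53649 (Strassen uses MORE here due to padding overhead — for small or just-over-power-of-2 n, padding can outweigh the per-level savings)

Standard: 64000 multiplications (40^3). Strassen: 117649 multiplications (7^6, after padding to 64x64). Strassen reduces 8 recursive multiplications to 7 at each level.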